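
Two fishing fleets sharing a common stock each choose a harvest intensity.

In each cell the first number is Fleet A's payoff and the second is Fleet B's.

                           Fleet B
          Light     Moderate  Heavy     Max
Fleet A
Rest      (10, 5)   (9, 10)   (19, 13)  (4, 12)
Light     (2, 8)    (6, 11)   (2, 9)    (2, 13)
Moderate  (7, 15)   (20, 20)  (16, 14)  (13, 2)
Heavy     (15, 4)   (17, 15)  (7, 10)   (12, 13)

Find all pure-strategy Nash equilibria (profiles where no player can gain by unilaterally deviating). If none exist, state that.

Fleet A against Light: payoffs 10, 2, 7, 15 → best response Heavy.
Fleet A against Moderate: payoffs 9, 6, 20, 17 → best response Moderate.
Fleet A against Heavy: payoffs 19, 2, 16, 7 → best response Rest.
Fleet A against Max: payoffs 4, 2, 13, 12 → best response Moderate.
Fleet B against Rest: payoffs 5, 10, 13, 12 → best response Heavy.
Fleet B against Light: payoffs 8, 11, 9, 13 → best response Max.
Fleet B against Moderate: payoffs 15, 20, 14, 2 → best response Moderate.
Fleet B against Heavy: payoffs 4, 15, 10, 13 → best response Moderate.
Mutual best responses: (Rest, Heavy); (Moderate, Moderate).

Pure-strategy Nash equilibria: (Rest, Heavy); (Moderate, Moderate)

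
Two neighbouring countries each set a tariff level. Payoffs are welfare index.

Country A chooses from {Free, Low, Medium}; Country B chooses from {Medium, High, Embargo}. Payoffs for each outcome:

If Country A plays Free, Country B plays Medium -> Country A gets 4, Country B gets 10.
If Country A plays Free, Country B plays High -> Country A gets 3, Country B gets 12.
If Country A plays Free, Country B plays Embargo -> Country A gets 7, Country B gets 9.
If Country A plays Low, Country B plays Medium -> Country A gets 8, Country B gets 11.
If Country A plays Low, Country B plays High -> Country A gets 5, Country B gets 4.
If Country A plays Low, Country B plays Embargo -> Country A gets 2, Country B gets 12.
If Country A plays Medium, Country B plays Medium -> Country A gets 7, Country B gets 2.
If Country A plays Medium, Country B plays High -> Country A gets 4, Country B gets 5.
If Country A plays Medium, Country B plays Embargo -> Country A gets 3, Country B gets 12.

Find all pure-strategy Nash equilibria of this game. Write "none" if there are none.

none

Mark each player's best response to every combination of opponents' strategies; a profile where every player is best-responding is a pure Nash equilibrium.
Country A against Medium: payoffs 4, 8, 7 → best response Low.
Country A against High: payoffs 3, 5, 4 → best response Low.
Country A against Embargo: payoffs 7, 2, 3 → best response Free.
Country B against Free: payoffs 10, 12, 9 → best response High.
Country B against Low: payoffs 11, 4, 12 → best response Embargo.
Country B against Medium: payoffs 2, 5, 12 → best response Embargo.
No profile is a mutual best response for all players.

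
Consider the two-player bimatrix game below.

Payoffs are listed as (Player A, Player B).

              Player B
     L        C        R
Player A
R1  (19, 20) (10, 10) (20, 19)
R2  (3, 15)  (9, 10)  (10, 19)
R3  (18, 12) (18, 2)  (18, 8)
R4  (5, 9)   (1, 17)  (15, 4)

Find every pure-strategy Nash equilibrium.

Pure NE: (R1, L)

Player A against L: payoffs 19, 3, 18, 5 → best response R1.
Player A against C: payoffs 10, 9, 18, 1 → best response R3.
Player A against R: payoffs 20, 10, 18, 15 → best response R1.
Player B against R1: payoffs 20, 10, 19 → best response L.
Player B against R2: payoffs 15, 10, 19 → best response R.
Player B against R3: payoffs 12, 2, 8 → best response L.
Player B against R4: payoffs 9, 17, 4 → best response C.
Mutual best responses: (R1, L).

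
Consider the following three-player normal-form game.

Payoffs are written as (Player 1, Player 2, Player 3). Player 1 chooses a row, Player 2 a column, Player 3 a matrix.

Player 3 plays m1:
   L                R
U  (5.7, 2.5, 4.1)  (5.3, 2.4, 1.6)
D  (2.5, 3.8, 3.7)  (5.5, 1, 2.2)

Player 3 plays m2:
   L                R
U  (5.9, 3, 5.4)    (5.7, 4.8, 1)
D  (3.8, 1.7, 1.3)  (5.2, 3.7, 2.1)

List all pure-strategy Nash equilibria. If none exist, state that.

Check each profile: it is a Nash equilibrium iff no player can strictly gain by switching unilaterally.
(U, L, m1): Player 3 can switch to m2 (4.1 → 5.4). Not NE.
(U, L, m2): Player 2 can switch to R (3 → 4.8). Not NE.
(U, R, m1): Player 1 can switch to D (5.3 → 5.5). Not NE.
(U, R, m2): Player 3 can switch to m1 (1 → 1.6). Not NE.
(D, L, m1): Player 1 can switch to U (2.5 → 5.7). Not NE.
(D, L, m2): Player 1 can switch to U (3.8 → 5.9). Not NE.
(D, R, m1): Player 2 can switch to L (1 → 3.8). Not NE.
(D, R, m2): Player 1 can switch to U (5.2 → 5.7). Not NE.

none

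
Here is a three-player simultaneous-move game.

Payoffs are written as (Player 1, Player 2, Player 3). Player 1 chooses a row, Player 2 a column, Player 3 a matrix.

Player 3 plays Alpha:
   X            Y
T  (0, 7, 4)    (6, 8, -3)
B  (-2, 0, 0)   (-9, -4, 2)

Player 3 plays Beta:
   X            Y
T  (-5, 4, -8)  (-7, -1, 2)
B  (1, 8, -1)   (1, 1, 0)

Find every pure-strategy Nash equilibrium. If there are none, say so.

There is no pure-strategy Nash equilibrium.

(T, X, Alpha): Player 2 can switch to Y (7 → 8). Not NE.
(T, X, Beta): Player 1 can switch to B (-5 → 1). Not NE.
(T, Y, Alpha): Player 3 can switch to Beta (-3 → 2). Not NE.
(T, Y, Beta): Player 1 can switch to B (-7 → 1). Not NE.
(B, X, Alpha): Player 1 can switch to T (-2 → 0). Not NE.
(B, X, Beta): Player 3 can switch to Alpha (-1 → 0). Not NE.
(The remaining 2 profiles each have a profitable deviation by the same check.)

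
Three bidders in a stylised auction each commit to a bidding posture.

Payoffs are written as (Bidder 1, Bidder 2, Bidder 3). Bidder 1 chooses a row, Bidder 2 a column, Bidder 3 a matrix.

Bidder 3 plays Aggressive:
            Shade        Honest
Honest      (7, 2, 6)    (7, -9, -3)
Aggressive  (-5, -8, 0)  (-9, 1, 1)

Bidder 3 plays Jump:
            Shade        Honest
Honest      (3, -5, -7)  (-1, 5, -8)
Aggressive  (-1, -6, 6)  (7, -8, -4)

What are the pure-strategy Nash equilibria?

Mark each player's best response to every combination of opponents' strategies; a profile where every player is best-responding is a pure Nash equilibrium.
Bidder 1 against (Shade, Aggressive): payoffs 7, -5 → best response Honest.
Bidder 1 against (Shade, Jump): payoffs 3, -1 → best response Honest.
Bidder 1 against (Honest, Aggressive): payoffs 7, -9 → best response Honest.
Bidder 1 against (Honest, Jump): payoffs -1, 7 → best response Aggressive.
Bidder 2 against (Honest, Aggressive): payoffs 2, -9 → best response Shade.
Bidder 2 against (Honest, Jump): payoffs -5, 5 → best response Honest.
Bidder 2 against (Aggressive, Aggressive): payoffs -8, 1 → best response Honest.
Bidder 2 against (Aggressive, Jump): payoffs -6, -8 → best response Shade.
Bidder 3 against (Honest, Shade): payoffs 6, -7 → best response Aggressive.
Bidder 3 against (Honest, Honest): payoffs -3, -8 → best response Aggressive.
Bidder 3 against (Aggressive, Shade): payoffs 0, 6 → best response Jump.
Bidder 3 against (Aggressive, Honest): payoffs 1, -4 → best response Aggressive.
Mutual best responses: (Honest, Shade, Aggressive).

The unique pure-strategy Nash equilibrium is (Honest, Shade, Aggressive).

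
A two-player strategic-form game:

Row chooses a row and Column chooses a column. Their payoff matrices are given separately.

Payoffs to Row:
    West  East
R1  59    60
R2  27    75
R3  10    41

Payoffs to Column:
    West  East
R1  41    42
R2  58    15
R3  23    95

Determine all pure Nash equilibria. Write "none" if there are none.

This game has no pure Nash equilibrium.

(R1, West): Column can switch to East (41 → 42). Not NE.
(R1, East): Row can switch to R2 (60 → 75). Not NE.
(R2, West): Row can switch to R1 (27 → 59). Not NE.
(R2, East): Column can switch to West (15 → 58). Not NE.
(R3, West): Row can switch to R1 (10 → 59). Not NE.
(R3, East): Row can switch to R1 (41 → 60). Not NE.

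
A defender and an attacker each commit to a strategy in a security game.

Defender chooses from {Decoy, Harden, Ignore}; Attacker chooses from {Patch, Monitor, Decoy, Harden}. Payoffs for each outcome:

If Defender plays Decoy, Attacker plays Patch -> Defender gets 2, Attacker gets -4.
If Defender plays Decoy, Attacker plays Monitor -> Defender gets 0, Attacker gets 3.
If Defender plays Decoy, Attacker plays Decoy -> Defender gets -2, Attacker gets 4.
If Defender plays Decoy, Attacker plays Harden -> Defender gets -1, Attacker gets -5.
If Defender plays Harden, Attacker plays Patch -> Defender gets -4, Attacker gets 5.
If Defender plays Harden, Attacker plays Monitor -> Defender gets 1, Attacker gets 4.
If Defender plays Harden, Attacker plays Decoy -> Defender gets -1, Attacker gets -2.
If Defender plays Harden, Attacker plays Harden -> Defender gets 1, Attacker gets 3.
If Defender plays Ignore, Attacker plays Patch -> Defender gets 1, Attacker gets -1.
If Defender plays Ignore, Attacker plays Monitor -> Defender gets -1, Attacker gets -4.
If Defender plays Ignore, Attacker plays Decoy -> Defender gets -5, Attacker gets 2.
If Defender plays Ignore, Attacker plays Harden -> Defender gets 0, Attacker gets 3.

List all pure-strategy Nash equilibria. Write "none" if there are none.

There is no pure-strategy Nash equilibrium.

(Decoy, Patch): Attacker can switch to Monitor (-4 → 3). Not NE.
(Decoy, Monitor): Defender can switch to Harden (0 → 1). Not NE.
(Decoy, Decoy): Defender can switch to Harden (-2 → -1). Not NE.
(Decoy, Harden): Defender can switch to Harden (-1 → 1). Not NE.
(Harden, Patch): Defender can switch to Decoy (-4 → 2). Not NE.
(Harden, Monitor): Attacker can switch to Patch (4 → 5). Not NE.
(Harden, Decoy): Attacker can switch to Patch (-2 → 5). Not NE.
(Harden, Harden): Attacker can switch to Patch (3 → 5). Not NE.
(Ignore, Patch): Defender can switch to Decoy (1 → 2). Not NE.
(Ignore, Monitor): Defender can switch to Decoy (-1 → 0). Not NE.
(The remaining 2 profiles each have a profitable deviation by the same check.)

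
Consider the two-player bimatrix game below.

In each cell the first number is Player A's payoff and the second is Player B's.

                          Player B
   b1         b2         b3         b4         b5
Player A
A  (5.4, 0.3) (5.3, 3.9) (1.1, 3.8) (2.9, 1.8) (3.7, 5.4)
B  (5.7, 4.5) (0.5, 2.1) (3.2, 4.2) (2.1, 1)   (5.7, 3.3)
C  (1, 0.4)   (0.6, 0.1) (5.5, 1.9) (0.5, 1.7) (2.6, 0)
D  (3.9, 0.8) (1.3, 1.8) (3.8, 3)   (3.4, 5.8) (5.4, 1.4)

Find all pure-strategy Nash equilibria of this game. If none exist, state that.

(A, b1): Player A can switch to B (5.4 → 5.7). Not NE.
(A, b2): Player B can switch to b5 (3.9 → 5.4). Not NE.
(A, b3): Player A can switch to B (1.1 → 3.2). Not NE.
(A, b4): Player A can switch to D (2.9 → 3.4). Not NE.
(A, b5): Player A can switch to B (3.7 → 5.7). Not NE.
(B, b1): Player A gets 5.7, best alternative 5.4; Player B gets 4.5, best alternative 4.2. No profitable deviation — NE.
(B, b2): Player A can switch to A (0.5 → 5.3). Not NE.
(B, b3): Player A can switch to C (3.2 → 5.5). Not NE.
(B, b4): Player A can switch to A (2.1 → 2.9). Not NE.
(B, b5): Player B can switch to b1 (3.3 → 4.5). Not NE.
(C, b1): Player A can switch to A (1 → 5.4). Not NE.
(C, b2): Player A can switch to A (0.6 → 5.3). Not NE.
(C, b3): Player A gets 5.5, best alternative 3.8; Player B gets 1.9, best alternative 1.7. No profitable deviation — NE.
(C, b4): Player A can switch to A (0.5 → 2.9). Not NE.
(D, b4): Player A gets 3.4, best alternative 2.9; Player B gets 5.8, best alternative 3. No profitable deviation — NE.
(The remaining 5 profiles each have a profitable deviation by the same check.)

Pure-strategy Nash equilibria: (B, b1) and (C, b3) and (D, b4)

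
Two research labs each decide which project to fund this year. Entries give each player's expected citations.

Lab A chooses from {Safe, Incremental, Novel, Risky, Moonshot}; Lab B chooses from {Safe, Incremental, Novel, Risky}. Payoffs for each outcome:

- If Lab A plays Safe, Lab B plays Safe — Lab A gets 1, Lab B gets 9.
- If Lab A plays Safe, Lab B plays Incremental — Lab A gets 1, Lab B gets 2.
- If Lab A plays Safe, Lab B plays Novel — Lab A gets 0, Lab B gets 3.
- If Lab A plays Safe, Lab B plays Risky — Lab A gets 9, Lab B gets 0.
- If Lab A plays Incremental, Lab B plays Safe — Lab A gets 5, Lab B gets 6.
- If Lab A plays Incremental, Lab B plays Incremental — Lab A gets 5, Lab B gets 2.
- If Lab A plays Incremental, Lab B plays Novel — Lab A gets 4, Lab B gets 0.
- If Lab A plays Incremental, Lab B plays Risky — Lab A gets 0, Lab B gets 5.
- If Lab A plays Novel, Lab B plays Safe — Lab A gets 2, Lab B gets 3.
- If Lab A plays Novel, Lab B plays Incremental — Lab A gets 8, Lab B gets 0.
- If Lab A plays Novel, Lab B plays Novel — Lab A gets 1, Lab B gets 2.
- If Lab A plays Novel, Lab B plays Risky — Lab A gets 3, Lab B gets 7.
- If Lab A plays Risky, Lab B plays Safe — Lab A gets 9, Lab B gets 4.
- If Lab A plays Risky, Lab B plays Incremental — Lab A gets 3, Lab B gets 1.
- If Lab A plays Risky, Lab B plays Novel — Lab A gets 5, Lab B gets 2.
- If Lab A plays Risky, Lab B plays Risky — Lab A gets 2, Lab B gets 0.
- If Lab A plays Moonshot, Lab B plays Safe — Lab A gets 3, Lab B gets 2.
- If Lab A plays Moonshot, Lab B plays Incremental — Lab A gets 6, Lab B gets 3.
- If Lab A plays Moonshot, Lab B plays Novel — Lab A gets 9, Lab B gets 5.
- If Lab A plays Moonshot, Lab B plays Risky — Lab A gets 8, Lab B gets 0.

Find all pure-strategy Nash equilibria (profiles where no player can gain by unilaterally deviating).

The pure Nash equilibria are (Risky, Safe); (Moonshot, Novel).

For each player, find the best response to each opponent profile; mutual best responses are the pure NE.
Lab A against Safe: payoffs 1, 5, 2, 9, 3 → best response Risky.
Lab A against Incremental: payoffs 1, 5, 8, 3, 6 → best response Novel.
Lab A against Novel: payoffs 0, 4, 1, 5, 9 → best response Moonshot.
Lab A against Risky: payoffs 9, 0, 3, 2, 8 → best response Safe.
Lab B against Safe: payoffs 9, 2, 3, 0 → best response Safe.
Lab B against Incremental: payoffs 6, 2, 0, 5 → best response Safe.
Lab B against Novel: payoffs 3, 0, 2, 7 → best response Risky.
Lab B against Risky: payoffs 4, 1, 2, 0 → best response Safe.
Lab B against Moonshot: payoffs 2, 3, 5, 0 → best response Novel.
Mutual best responses: (Risky, Safe); (Moonshot, Novel).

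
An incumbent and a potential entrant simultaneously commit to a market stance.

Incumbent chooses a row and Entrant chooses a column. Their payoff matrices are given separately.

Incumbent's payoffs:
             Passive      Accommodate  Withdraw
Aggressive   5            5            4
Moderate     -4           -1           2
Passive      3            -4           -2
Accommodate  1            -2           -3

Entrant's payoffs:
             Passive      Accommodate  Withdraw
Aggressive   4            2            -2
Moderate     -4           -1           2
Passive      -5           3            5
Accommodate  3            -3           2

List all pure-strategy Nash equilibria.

Pure NE: (Aggressive, Passive)

Mark each player's best response to every combination of opponents' strategies; a profile where every player is best-responding is a pure Nash equilibrium.
Incumbent against Passive: payoffs 5, -4, 3, 1 → best response Aggressive.
Incumbent against Accommodate: payoffs 5, -1, -4, -2 → best response Aggressive.
Incumbent against Withdraw: payoffs 4, 2, -2, -3 → best response Aggressive.
Entrant against Aggressive: payoffs 4, 2, -2 → best response Passive.
Entrant against Moderate: payoffs -4, -1, 2 → best response Withdraw.
Entrant against Passive: payoffs -5, 3, 5 → best response Withdraw.
Entrant against Accommodate: payoffs 3, -3, 2 → best response Passive.
Mutual best responses: (Aggressive, Passive).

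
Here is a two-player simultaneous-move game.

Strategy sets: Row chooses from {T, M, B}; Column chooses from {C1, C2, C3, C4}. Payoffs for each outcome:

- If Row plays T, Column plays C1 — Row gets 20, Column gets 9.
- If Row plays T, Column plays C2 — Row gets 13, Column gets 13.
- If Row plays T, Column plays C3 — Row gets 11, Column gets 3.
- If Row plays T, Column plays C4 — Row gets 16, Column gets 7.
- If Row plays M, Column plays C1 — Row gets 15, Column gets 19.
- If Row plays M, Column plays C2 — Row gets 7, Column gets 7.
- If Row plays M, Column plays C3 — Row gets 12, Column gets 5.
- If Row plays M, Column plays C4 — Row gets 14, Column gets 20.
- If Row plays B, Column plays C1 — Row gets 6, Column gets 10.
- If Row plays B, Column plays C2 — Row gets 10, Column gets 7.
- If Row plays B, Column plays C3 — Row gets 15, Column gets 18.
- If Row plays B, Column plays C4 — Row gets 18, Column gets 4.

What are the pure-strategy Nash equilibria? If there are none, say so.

(T, C1): Column can switch to C2 (9 → 13). Not NE.
(T, C2): Row gets 13, best alternative 10; Column gets 13, best alternative 9. No profitable deviation — NE.
(T, C3): Row can switch to M (11 → 12). Not NE.
(T, C4): Row can switch to B (16 → 18). Not NE.
(M, C1): Row can switch to T (15 → 20). Not NE.
(M, C2): Row can switch to T (7 → 13). Not NE.
(M, C3): Row can switch to B (12 → 15). Not NE.
(B, C3): Row gets 15, best alternative 12; Column gets 18, best alternative 10. No profitable deviation — NE.
(The remaining 4 profiles each have a profitable deviation by the same check.)

(T, C2); (B, C3)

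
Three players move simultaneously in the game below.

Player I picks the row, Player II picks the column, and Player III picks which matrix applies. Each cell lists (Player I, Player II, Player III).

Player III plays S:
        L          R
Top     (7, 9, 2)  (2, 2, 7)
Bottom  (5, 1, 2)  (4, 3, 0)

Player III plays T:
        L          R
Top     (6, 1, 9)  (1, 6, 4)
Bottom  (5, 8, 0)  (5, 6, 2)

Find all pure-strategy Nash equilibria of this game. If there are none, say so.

(Top, L, S): Player III can switch to T (2 → 9). Not NE.
(Top, L, T): Player II can switch to R (1 → 6). Not NE.
(Top, R, S): Player I can switch to Bottom (2 → 4). Not NE.
(Top, R, T): Player I can switch to Bottom (1 → 5). Not NE.
(Bottom, L, S): Player I can switch to Top (5 → 7). Not NE.
(Bottom, L, T): Player I can switch to Top (5 → 6). Not NE.
(Bottom, R, S): Player III can switch to T (0 → 2). Not NE.
(Bottom, R, T): Player II can switch to L (6 → 8). Not NE.

There is no pure-strategy Nash equilibrium.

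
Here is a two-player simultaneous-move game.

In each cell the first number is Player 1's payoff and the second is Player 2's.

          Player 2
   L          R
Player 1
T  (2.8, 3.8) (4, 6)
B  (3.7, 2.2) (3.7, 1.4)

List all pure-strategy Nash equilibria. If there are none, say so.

For each strategy profile, look for a profitable unilateral deviation.
(T, L): Player 1 can switch to B (2.8 → 3.7). Not NE.
(T, R): Player 1 gets 4, best alternative 3.7; Player 2 gets 6, best alternative 3.8. No profitable deviation — NE.
(B, L): Player 1 gets 3.7, best alternative 2.8; Player 2 gets 2.2, best alternative 1.4. No profitable deviation — NE.
(B, R): Player 1 can switch to T (3.7 → 4). Not NE.

The pure Nash equilibria are (T, R), (B, L).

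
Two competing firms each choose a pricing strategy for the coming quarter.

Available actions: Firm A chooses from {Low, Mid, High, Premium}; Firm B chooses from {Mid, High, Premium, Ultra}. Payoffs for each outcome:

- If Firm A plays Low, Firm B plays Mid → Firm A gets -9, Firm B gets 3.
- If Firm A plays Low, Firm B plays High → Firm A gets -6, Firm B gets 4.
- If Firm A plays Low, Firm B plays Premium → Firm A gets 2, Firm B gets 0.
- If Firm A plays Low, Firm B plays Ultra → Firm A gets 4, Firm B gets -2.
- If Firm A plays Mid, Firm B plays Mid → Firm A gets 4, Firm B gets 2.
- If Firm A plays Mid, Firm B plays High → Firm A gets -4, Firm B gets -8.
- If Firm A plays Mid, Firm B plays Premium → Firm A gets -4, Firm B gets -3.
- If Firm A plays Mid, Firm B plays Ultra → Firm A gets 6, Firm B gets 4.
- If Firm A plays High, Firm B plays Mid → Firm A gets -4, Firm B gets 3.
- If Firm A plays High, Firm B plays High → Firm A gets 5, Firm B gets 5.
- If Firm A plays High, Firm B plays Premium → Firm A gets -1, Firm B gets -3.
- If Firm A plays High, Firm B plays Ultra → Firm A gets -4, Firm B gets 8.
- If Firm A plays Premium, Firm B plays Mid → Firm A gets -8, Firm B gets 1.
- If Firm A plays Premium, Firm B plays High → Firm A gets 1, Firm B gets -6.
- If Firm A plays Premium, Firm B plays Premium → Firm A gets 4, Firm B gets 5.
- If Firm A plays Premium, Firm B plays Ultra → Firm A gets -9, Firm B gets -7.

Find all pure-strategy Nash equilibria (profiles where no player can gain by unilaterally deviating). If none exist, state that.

Firm A against Mid: payoffs -9, 4, -4, -8 → best response Mid.
Firm A against High: payoffs -6, -4, 5, 1 → best response High.
Firm A against Premium: payoffs 2, -4, -1, 4 → best response Premium.
Firm A against Ultra: payoffs 4, 6, -4, -9 → best response Mid.
Firm B against Low: payoffs 3, 4, 0, -2 → best response High.
Firm B against Mid: payoffs 2, -8, -3, 4 → best response Ultra.
Firm B against High: payoffs 3, 5, -3, 8 → best response Ultra.
Firm B against Premium: payoffs 1, -6, 5, -7 → best response Premium.
Mutual best responses: (Mid, Ultra); (Premium, Premium).

Pure-strategy Nash equilibria: (Mid, Ultra) and (Premium, Premium)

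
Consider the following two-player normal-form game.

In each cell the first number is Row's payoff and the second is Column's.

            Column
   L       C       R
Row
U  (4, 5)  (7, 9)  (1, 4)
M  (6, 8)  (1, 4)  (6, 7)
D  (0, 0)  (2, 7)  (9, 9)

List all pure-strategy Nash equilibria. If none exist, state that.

(U, C), (M, L), (D, R)

Row against L: payoffs 4, 6, 0 → best response M.
Row against C: payoffs 7, 1, 2 → best response U.
Row against R: payoffs 1, 6, 9 → best response D.
Column against U: payoffs 5, 9, 4 → best response C.
Column against M: payoffs 8, 4, 7 → best response L.
Column against D: payoffs 0, 7, 9 → best response R.
Mutual best responses: (U, C); (M, L); (D, R).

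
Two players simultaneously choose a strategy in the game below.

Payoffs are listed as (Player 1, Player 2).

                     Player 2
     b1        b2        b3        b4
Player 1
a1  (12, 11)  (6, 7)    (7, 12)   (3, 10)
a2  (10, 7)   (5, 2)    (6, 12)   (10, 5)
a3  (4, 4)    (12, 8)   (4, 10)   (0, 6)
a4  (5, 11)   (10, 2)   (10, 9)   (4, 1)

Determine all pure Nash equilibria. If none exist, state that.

No pure-strategy Nash equilibrium.

Check each profile: it is a Nash equilibrium iff no player can strictly gain by switching unilaterally.
(a1, b1): Player 2 can switch to b3 (11 → 12). Not NE.
(a1, b2): Player 1 can switch to a3 (6 → 12). Not NE.
(a1, b3): Player 1 can switch to a4 (7 → 10). Not NE.
(a1, b4): Player 1 can switch to a2 (3 → 10). Not NE.
(a2, b1): Player 1 can switch to a1 (10 → 12). Not NE.
(a2, b2): Player 1 can switch to a1 (5 → 6). Not NE.
(a2, b3): Player 1 can switch to a1 (6 → 7). Not NE.
(a2, b4): Player 2 can switch to b1 (5 → 7). Not NE.
(The remaining 8 profiles each have a profitable deviation by the same check.)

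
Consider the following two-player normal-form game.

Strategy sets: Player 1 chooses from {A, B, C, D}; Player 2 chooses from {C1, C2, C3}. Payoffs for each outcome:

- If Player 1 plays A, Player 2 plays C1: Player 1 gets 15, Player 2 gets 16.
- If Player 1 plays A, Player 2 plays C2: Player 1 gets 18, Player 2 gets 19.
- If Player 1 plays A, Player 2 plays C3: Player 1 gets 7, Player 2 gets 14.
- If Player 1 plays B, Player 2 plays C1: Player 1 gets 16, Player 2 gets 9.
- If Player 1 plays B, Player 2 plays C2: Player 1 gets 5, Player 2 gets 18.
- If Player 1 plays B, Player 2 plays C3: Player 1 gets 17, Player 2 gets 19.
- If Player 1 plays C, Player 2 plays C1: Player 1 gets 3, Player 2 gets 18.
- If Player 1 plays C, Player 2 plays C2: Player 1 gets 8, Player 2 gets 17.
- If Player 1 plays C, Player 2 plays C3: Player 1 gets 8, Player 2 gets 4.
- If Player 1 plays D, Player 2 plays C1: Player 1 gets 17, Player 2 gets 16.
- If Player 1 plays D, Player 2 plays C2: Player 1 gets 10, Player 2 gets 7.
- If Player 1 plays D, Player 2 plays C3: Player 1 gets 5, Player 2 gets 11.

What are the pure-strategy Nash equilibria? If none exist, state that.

(A, C2); (B, C3); (D, C1)

(A, C1): Player 1 can switch to B (15 → 16). Not NE.
(A, C2): Player 1 gets 18, best alternative 10; Player 2 gets 19, best alternative 16. No profitable deviation — NE.
(A, C3): Player 1 can switch to B (7 → 17). Not NE.
(B, C1): Player 1 can switch to D (16 → 17). Not NE.
(B, C2): Player 1 can switch to A (5 → 18). Not NE.
(B, C3): Player 1 gets 17, best alternative 8; Player 2 gets 19, best alternative 18. No profitable deviation — NE.
(C, C1): Player 1 can switch to A (3 → 15). Not NE.
(C, C2): Player 1 can switch to A (8 → 18). Not NE.
(C, C3): Player 1 can switch to B (8 → 17). Not NE.
(D, C1): Player 1 gets 17, best alternative 16; Player 2 gets 16, best alternative 11. No profitable deviation — NE.
(D, C2): Player 1 can switch to A (10 → 18). Not NE.
(D, C3): Player 1 can switch to A (5 → 7). Not NE.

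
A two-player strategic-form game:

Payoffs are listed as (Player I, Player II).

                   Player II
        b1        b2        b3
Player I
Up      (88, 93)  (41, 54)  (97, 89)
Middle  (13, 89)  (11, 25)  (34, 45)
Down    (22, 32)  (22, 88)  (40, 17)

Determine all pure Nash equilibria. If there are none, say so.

For each player, find the best response to each opponent profile; mutual best responses are the pure NE.
Player I against b1: payoffs 88, 13, 22 → best response Up.
Player I against b2: payoffs 41, 11, 22 → best response Up.
Player I against b3: payoffs 97, 34, 40 → best response Up.
Player II against Up: payoffs 93, 54, 89 → best response b1.
Player II against Middle: payoffs 89, 25, 45 → best response b1.
Player II against Down: payoffs 32, 88, 17 → best response b2.
Mutual best responses: (Up, b1).

(Up, b1)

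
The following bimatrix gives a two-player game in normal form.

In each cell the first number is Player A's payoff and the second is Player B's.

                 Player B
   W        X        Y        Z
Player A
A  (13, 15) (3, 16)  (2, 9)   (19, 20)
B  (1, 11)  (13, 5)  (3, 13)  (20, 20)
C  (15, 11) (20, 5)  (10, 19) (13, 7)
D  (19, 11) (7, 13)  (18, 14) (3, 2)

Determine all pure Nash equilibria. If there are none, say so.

Pure-strategy Nash equilibria: (B, Z) and (D, Y)

Check each profile: it is a Nash equilibrium iff no player can strictly gain by switching unilaterally.
(A, W): Player A can switch to C (13 → 15). Not NE.
(A, X): Player A can switch to B (3 → 13). Not NE.
(A, Y): Player A can switch to B (2 → 3). Not NE.
(A, Z): Player A can switch to B (19 → 20). Not NE.
(B, W): Player A can switch to A (1 → 13). Not NE.
(B, X): Player A can switch to C (13 → 20). Not NE.
(B, Y): Player A can switch to C (3 → 10). Not NE.
(B, Z): Player A gets 20, best alternative 19; Player B gets 20, best alternative 13. No profitable deviation — NE.
(C, W): Player A can switch to D (15 → 19). Not NE.
(C, X): Player B can switch to W (5 → 11). Not NE.
(C, Y): Player A can switch to D (10 → 18). Not NE.
(D, Y): Player A gets 18, best alternative 10; Player B gets 14, best alternative 13. No profitable deviation — NE.
(The remaining 4 profiles each have a profitable deviation by the same check.)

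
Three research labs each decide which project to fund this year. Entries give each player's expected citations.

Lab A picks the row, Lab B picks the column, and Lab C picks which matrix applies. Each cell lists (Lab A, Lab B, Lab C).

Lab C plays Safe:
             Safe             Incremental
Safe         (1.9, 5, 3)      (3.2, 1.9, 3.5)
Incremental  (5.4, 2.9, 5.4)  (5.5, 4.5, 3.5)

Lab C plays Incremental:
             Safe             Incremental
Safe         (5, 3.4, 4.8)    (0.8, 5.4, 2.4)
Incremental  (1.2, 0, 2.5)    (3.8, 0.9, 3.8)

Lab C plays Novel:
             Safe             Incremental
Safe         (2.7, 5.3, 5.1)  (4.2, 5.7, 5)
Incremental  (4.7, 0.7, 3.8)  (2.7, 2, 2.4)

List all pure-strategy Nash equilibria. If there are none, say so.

Lab A against (Safe, Safe): payoffs 1.9, 5.4 → best response Incremental.
Lab A against (Safe, Incremental): payoffs 5, 1.2 → best response Safe.
Lab A against (Safe, Novel): payoffs 2.7, 4.7 → best response Incremental.
Lab A against (Incremental, Safe): payoffs 3.2, 5.5 → best response Incremental.
Lab A against (Incremental, Incremental): payoffs 0.8, 3.8 → best response Incremental.
Lab A against (Incremental, Novel): payoffs 4.2, 2.7 → best response Safe.
Lab B against (Safe, Safe): payoffs 5, 1.9 → best response Safe.
Lab B against (Safe, Incremental): payoffs 3.4, 5.4 → best response Incremental.
Lab B against (Safe, Novel): payoffs 5.3, 5.7 → best response Incremental.
Lab B against (Incremental, Safe): payoffs 2.9, 4.5 → best response Incremental.
Lab B against (Incremental, Incremental): payoffs 0, 0.9 → best response Incremental.
Lab B against (Incremental, Novel): payoffs 0.7, 2 → best response Incremental.
Lab C against (Safe, Safe): payoffs 3, 4.8, 5.1 → best response Novel.
Lab C against (Safe, Incremental): payoffs 3.5, 2.4, 5 → best response Novel.
Lab C against (Incremental, Safe): payoffs 5.4, 2.5, 3.8 → best response Safe.
Lab C against (Incremental, Incremental): payoffs 3.5, 3.8, 2.4 → best response Incremental.
Mutual best responses: (Safe, Incremental, Novel); (Incremental, Incremental, Incremental).

(Safe, Incremental, Novel) and (Incremental, Incremental, Incremental)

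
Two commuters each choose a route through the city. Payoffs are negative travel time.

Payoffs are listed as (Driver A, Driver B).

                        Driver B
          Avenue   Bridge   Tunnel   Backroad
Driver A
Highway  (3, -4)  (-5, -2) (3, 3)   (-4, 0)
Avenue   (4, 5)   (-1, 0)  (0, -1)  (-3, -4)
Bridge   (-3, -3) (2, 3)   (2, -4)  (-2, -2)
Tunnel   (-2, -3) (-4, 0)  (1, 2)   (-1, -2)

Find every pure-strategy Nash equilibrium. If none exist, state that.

The pure Nash equilibria are (Highway, Tunnel) and (Avenue, Avenue) and (Bridge, Bridge).

For each player, find the best response to each opponent profile; mutual best responses are the pure NE.
Driver A against Avenue: payoffs 3, 4, -3, -2 → best response Avenue.
Driver A against Bridge: payoffs -5, -1, 2, -4 → best response Bridge.
Driver A against Tunnel: payoffs 3, 0, 2, 1 → best response Highway.
Driver A against Backroad: payoffs -4, -3, -2, -1 → best response Tunnel.
Driver B against Highway: payoffs -4, -2, 3, 0 → best response Tunnel.
Driver B against Avenue: payoffs 5, 0, -1, -4 → best response Avenue.
Driver B against Bridge: payoffs -3, 3, -4, -2 → best response Bridge.
Driver B against Tunnel: payoffs -3, 0, 2, -2 → best response Tunnel.
Mutual best responses: (Highway, Tunnel); (Avenue, Avenue); (Bridge, Bridge).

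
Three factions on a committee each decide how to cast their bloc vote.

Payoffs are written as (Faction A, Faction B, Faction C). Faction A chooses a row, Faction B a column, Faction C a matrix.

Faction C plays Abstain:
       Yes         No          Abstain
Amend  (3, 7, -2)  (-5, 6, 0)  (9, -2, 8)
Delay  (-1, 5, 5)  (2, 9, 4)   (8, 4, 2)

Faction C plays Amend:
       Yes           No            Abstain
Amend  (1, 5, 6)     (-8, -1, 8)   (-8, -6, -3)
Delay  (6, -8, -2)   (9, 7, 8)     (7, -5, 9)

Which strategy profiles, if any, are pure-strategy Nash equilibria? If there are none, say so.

Check each profile: it is a Nash equilibrium iff no player can strictly gain by switching unilaterally.
(Amend, Yes, Abstain): Faction C can switch to Amend (-2 → 6). Not NE.
(Amend, Yes, Amend): Faction A can switch to Delay (1 → 6). Not NE.
(Amend, No, Abstain): Faction A can switch to Delay (-5 → 2). Not NE.
(Amend, No, Amend): Faction A can switch to Delay (-8 → 9). Not NE.
(Amend, Abstain, Abstain): Faction B can switch to Yes (-2 → 7). Not NE.
(Amend, Abstain, Amend): Faction A can switch to Delay (-8 → 7). Not NE.
(Delay, Yes, Abstain): Faction A can switch to Amend (-1 → 3). Not NE.
(Delay, Yes, Amend): Faction B can switch to No (-8 → 7). Not NE.
(Delay, No, Abstain): Faction C can switch to Amend (4 → 8). Not NE.
(Delay, No, Amend): Faction A gets 9, best alternative -8; Faction B gets 7, best alternative -5; Faction C gets 8, best alternative 4. No profitable deviation — NE.
(Delay, Abstain, Abstain): Faction A can switch to Amend (8 → 9). Not NE.
(Delay, Abstain, Amend): Faction B can switch to No (-5 → 7). Not NE.

The unique pure-strategy Nash equilibrium is (Delay, No, Amend).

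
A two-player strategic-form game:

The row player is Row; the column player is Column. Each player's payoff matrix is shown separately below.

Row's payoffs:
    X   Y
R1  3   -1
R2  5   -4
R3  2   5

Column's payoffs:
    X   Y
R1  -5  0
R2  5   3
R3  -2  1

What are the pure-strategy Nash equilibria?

Pure-strategy Nash equilibria: (R2, X), (R3, Y)

(R1, X): Row can switch to R2 (3 → 5). Not NE.
(R1, Y): Row can switch to R3 (-1 → 5). Not NE.
(R2, X): Row gets 5, best alternative 3; Column gets 5, best alternative 3. No profitable deviation — NE.
(R2, Y): Row can switch to R1 (-4 → -1). Not NE.
(R3, X): Row can switch to R1 (2 → 3). Not NE.
(R3, Y): Row gets 5, best alternative -1; Column gets 1, best alternative -2. No profitable deviation — NE.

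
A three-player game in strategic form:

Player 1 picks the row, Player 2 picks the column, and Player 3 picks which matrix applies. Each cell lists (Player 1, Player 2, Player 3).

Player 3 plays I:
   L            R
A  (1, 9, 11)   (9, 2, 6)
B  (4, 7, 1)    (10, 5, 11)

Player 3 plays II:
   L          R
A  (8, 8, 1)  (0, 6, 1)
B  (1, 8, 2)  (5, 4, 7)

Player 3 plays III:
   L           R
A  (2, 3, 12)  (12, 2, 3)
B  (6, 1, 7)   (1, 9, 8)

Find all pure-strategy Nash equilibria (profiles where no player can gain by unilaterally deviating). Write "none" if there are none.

No pure-strategy Nash equilibrium.

For each strategy profile, look for a profitable unilateral deviation.
(A, L, I): Player 1 can switch to B (1 → 4). Not NE.
(A, L, II): Player 3 can switch to I (1 → 11). Not NE.
(A, L, III): Player 1 can switch to B (2 → 6). Not NE.
(A, R, I): Player 1 can switch to B (9 → 10). Not NE.
(A, R, II): Player 1 can switch to B (0 → 5). Not NE.
(A, R, III): Player 2 can switch to L (2 → 3). Not NE.
(The remaining 6 profiles each have a profitable deviation by the same check.)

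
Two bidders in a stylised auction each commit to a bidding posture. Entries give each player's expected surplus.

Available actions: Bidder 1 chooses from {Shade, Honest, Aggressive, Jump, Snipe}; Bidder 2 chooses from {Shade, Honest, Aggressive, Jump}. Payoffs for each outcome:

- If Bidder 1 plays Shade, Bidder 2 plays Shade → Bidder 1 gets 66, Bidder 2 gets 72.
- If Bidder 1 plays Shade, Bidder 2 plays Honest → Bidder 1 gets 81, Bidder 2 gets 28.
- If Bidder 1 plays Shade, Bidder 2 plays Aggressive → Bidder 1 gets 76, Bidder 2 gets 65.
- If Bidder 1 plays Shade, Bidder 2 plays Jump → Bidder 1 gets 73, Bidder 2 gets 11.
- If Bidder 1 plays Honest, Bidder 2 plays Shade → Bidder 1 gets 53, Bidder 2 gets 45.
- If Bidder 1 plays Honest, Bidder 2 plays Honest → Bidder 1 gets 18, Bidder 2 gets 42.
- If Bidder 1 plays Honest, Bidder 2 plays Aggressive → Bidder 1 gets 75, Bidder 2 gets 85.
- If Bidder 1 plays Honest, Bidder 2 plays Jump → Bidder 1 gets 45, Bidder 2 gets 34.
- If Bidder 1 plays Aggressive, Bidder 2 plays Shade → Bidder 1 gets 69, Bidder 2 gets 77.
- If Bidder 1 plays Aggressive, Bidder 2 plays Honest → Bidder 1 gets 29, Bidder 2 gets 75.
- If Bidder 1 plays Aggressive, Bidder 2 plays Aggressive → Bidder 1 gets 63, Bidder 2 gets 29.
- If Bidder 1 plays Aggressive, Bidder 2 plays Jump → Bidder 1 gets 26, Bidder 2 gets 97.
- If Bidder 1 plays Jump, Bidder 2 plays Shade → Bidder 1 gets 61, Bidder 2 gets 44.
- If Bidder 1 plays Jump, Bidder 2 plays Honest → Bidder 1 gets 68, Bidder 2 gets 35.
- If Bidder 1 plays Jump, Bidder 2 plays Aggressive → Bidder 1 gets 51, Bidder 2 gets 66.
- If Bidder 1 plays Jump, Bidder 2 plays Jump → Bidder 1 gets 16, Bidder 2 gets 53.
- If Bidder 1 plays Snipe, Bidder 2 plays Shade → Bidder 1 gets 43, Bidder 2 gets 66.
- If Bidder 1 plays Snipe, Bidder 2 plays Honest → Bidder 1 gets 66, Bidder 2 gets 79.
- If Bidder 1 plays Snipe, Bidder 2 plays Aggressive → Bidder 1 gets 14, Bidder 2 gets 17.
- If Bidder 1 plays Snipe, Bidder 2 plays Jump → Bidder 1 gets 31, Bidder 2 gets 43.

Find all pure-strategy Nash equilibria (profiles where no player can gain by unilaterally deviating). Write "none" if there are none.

none

For each player, find the best response to each opponent profile; mutual best responses are the pure NE.
Bidder 1 against Shade: payoffs 66, 53, 69, 61, 43 → best response Aggressive.
Bidder 1 against Honest: payoffs 81, 18, 29, 68, 66 → best response Shade.
Bidder 1 against Aggressive: payoffs 76, 75, 63, 51, 14 → best response Shade.
Bidder 1 against Jump: payoffs 73, 45, 26, 16, 31 → best response Shade.
Bidder 2 against Shade: payoffs 72, 28, 65, 11 → best response Shade.
Bidder 2 against Honest: payoffs 45, 42, 85, 34 → best response Aggressive.
Bidder 2 against Aggressive: payoffs 77, 75, 29, 97 → best response Jump.
Bidder 2 against Jump: payoffs 44, 35, 66, 53 → best response Aggressive.
Bidder 2 against Snipe: payoffs 66, 79, 17, 43 → best response Honest.
No profile is a mutual best response for all players.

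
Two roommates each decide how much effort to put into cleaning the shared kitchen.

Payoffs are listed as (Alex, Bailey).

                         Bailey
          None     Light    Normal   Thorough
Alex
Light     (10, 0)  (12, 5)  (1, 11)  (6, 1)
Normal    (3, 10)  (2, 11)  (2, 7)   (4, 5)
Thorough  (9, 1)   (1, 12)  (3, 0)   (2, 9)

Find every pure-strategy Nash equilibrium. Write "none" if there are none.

There is no pure-strategy Nash equilibrium.

Alex against None: payoffs 10, 3, 9 → best response Light.
Alex against Light: payoffs 12, 2, 1 → best response Light.
Alex against Normal: payoffs 1, 2, 3 → best response Thorough.
Alex against Thorough: payoffs 6, 4, 2 → best response Light.
Bailey against Light: payoffs 0, 5, 11, 1 → best response Normal.
Bailey against Normal: payoffs 10, 11, 7, 5 → best response Light.
Bailey against Thorough: payoffs 1, 12, 0, 9 → best response Light.
No profile is a mutual best response for all players.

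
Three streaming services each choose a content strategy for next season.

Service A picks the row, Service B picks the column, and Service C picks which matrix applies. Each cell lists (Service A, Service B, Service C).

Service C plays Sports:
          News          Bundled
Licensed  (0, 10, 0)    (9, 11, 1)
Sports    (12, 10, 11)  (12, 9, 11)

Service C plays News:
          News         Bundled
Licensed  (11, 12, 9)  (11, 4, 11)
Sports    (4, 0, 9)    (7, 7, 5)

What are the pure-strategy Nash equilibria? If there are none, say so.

Mark each player's best response to every combination of opponents' strategies; a profile where every player is best-responding is a pure Nash equilibrium.
Service A against (News, Sports): payoffs 0, 12 → best response Sports.
Service A against (News, News): payoffs 11, 4 → best response Licensed.
Service A against (Bundled, Sports): payoffs 9, 12 → best response Sports.
Service A against (Bundled, News): payoffs 11, 7 → best response Licensed.
Service B against (Licensed, Sports): payoffs 10, 11 → best response Bundled.
Service B against (Licensed, News): payoffs 12, 4 → best response News.
Service B against (Sports, Sports): payoffs 10, 9 → best response News.
Service B against (Sports, News): payoffs 0, 7 → best response Bundled.
Service C against (Licensed, News): payoffs 0, 9 → best response News.
Service C against (Licensed, Bundled): payoffs 1, 11 → best response News.
Service C against (Sports, News): payoffs 11, 9 → best response Sports.
Service C against (Sports, Bundled): payoffs 11, 5 → best response Sports.
Mutual best responses: (Licensed, News, News); (Sports, News, Sports).

(Licensed, News, News), (Sports, News, Sports)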